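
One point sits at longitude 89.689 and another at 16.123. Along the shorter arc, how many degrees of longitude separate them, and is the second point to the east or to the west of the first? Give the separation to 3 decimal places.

73.566° west

Raw difference: 16.123 − 89.689 = -73.566°.
Normalise into (−180°, 180°]: -73.566° stays -73.566°.
Negative ⇒ the second point lies to the west; separation 73.566°.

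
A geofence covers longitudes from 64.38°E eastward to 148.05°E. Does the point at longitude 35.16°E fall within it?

Band width going east from +64.38° to +148.05°: ((148.05 − 64.38) mod 360) = 83.67°.
Offset of +35.16° east of the west edge: ((35.16 − 64.38) mod 360) = 330.78°.
330.78° > 83.67° ⇒ outside.

No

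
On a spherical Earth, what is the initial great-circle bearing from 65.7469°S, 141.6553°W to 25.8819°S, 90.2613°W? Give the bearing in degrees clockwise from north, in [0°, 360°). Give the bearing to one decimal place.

64.7°

Δλ = -90.2613 − -141.6553 = 51.3940°.
θ = atan2( sin Δλ · cos φ₂ , cos φ₁ · sin φ₂ − sin φ₁ · cos φ₂ · cos Δλ )
  = atan2(0.70307, 0.33252) = 64.688° → normalised to [0°, 360°): 64.688°.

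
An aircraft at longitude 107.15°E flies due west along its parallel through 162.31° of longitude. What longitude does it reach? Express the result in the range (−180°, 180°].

Start at +107.15°; shift −162.31° → -55.16°.
-55.16° already lies in (−180°, 180°].

55.16°W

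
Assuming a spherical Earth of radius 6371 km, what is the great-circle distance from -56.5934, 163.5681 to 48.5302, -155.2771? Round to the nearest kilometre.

12292 km

Δλ = -155.2771 − 163.5681 = -318.8452°; wrapped into (−180°, 180°]: 41.1548°.
Δφ = 48.5302 − -56.5934 = 105.1236°.
a = sin²(Δφ/2) + cos φ₁ · cos φ₂ · sin²(Δλ/2) = 0.675492.
c = 2·atan2(√a, √(1−a)) = 1.92942 rad → d = 6371·c ≈ 12292.32 km.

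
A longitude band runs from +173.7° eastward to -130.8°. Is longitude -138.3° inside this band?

Band width going east from +173.7° to -130.8°: ((-130.8 − 173.7) mod 360) = 55.5°.
Offset of -138.3° east of the west edge: ((-138.3 − 173.7) mod 360) = 48.0°.
48.0° ≤ 55.5° ⇒ inside.

Yes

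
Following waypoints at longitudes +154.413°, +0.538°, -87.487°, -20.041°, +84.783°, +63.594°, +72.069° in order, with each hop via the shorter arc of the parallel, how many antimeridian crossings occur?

0

Leg 1: +154.413° → +0.538°, shortest Δλ = -153.875° (west) — does not cross 180°.
Leg 2: +0.538° → -87.487°, shortest Δλ = -88.025° (west) — does not cross 180°.
Leg 3: -87.487° → -20.041°, shortest Δλ = 67.446° (east) — does not cross 180°.
Leg 4: -20.041° → +84.783°, shortest Δλ = 104.824° (east) — does not cross 180°.
Leg 5: +84.783° → +63.594°, shortest Δλ = -21.189° (west) — does not cross 180°.
Leg 6: +63.594° → +72.069°, shortest Δλ = 8.475° (east) — does not cross 180°.
Total crossings: 0.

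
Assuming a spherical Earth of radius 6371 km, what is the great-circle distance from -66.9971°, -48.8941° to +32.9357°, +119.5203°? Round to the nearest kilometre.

Δλ = 119.5203 − -48.8941 = 168.4144°.
Δφ = 32.9357 − -66.9971 = 99.9328°.
a = sin²(Δφ/2) + cos φ₁ · cos φ₂ · sin²(Δλ/2) = 0.910878.
c = 2·atan2(√a, √(1−a)) = 2.53528 rad → d = 6371·c ≈ 16152.28 km.

16152 km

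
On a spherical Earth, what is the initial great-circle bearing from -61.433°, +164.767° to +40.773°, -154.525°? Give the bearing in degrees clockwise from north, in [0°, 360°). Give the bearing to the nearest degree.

Δλ = -154.525 − 164.767 = -319.292°; wrapped into (−180°, 180°]: 40.708°.
θ = atan2( sin Δλ · cos φ₂ , cos φ₁ · sin φ₂ − sin φ₁ · cos φ₂ · cos Δλ )
  = atan2(0.49392, 0.81647) = 31.172° → normalised to [0°, 360°): 31.172°.

31°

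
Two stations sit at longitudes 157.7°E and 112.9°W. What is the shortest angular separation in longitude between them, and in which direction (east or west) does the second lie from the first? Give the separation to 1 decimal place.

89.4° east

Raw difference: -112.9 − 157.7 = -270.6°.
Normalise into (−180°, 180°]: -270.6° + 360° = 89.4°.
Positive ⇒ the second point lies to the east; separation 89.4°.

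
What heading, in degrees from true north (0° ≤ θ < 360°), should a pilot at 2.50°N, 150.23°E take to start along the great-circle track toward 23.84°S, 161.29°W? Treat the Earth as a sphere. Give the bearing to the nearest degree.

Δλ = -161.29 − 150.23 = -311.52°; wrapped into (−180°, 180°]: 48.48°.
θ = atan2( sin Δλ · cos φ₂ , cos φ₁ · sin φ₂ − sin φ₁ · cos φ₂ · cos Δλ )
  = atan2(0.68484, -0.43025) = 122.139° → normalised to [0°, 360°): 122.139°.

122°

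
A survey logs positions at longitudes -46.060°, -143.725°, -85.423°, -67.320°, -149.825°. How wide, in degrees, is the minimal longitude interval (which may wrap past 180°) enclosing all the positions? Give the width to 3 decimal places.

Sort the longitudes: -149.825°, -143.725°, -85.423°, -67.320°, -46.060°.
Eastward gaps between consecutive values (wrapping around): 6.100°, 58.302°, 18.103°, 21.260°, 256.235°.
Largest gap = 256.235° ⇒ minimal covering band is its complement: 360° − 256.235° = 103.765°.
Band runs from -149.825° eastward to -46.060°.

103.765°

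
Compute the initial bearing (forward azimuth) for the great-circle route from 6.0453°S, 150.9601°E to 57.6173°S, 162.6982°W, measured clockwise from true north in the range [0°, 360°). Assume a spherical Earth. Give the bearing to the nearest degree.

Δλ = -162.6982 − 150.9601 = -313.6583°; wrapped into (−180°, 180°]: 46.3417°.
θ = atan2( sin Δλ · cos φ₂ , cos φ₁ · sin φ₂ − sin φ₁ · cos φ₂ · cos Δλ )
  = atan2(0.38747, -0.80085) = 154.181° → normalised to [0°, 360°): 154.181°.

154°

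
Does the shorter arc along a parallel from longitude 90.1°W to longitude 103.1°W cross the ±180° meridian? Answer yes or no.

Signed shortest Δλ = ((-103.1 − -90.1 + 180) mod 360) − 180 = -13.0°.
Going west by 13.0° from -90.1° reaches -103.1° without touching 180°.

No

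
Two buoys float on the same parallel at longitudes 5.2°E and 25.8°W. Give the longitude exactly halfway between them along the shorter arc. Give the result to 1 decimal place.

Signed shortest Δλ from +5.2° to -25.8° is -31.0°.
Midpoint longitude = +5.2° + (-31.0°)/2 = +5.2° − 15.5° = -10.3°.

10.3°W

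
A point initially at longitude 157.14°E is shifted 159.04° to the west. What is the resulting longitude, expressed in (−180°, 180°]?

1.90°W

Start at +157.14°; shift −159.04° → -1.90°.
-1.90° already lies in (−180°, 180°].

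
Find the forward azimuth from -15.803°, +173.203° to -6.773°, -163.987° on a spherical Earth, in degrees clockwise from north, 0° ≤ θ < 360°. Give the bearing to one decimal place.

70.6°

Δλ = -163.987 − 173.203 = -337.190°; wrapped into (−180°, 180°]: 22.810°.
θ = atan2( sin Δλ · cos φ₂ , cos φ₁ · sin φ₂ − sin φ₁ · cos φ₂ · cos Δλ )
  = atan2(0.38497, 0.13580) = 70.569° → normalised to [0°, 360°): 70.569°.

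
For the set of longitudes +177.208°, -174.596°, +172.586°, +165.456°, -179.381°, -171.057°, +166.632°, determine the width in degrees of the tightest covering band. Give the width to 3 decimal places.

23.487°

Sort the longitudes: -179.381°, -174.596°, -171.057°, +165.456°, +166.632°, +172.586°, +177.208°.
Eastward gaps between consecutive values (wrapping around): 4.785°, 3.539°, 336.513°, 1.176°, 5.954°, 4.622°, 3.411°.
Largest gap = 336.513° ⇒ minimal covering band is its complement: 360° − 336.513° = 23.487°.
Band runs from +165.456° eastward to -171.057°, crossing the antimeridian.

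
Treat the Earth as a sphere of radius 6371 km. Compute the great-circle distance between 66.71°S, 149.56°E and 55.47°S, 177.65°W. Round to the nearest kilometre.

Δλ = -177.65 − 149.56 = -327.21°; wrapped into (−180°, 180°]: 32.79°.
Δφ = -55.47 − -66.71 = 11.24°.
a = sin²(Δφ/2) + cos φ₁ · cos φ₂ · sin²(Δλ/2) = 0.027446.
c = 2·atan2(√a, √(1−a)) = 0.33287 rad → d = 6371·c ≈ 2120.72 km.

2121 km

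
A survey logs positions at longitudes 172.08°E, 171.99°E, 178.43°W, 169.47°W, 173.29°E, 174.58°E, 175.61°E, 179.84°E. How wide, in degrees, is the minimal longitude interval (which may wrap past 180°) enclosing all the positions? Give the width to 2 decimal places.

Sort the longitudes: -178.43°, -169.47°, +171.99°, +172.08°, +173.29°, +174.58°, +175.61°, +179.84°.
Eastward gaps between consecutive values (wrapping around): 8.96°, 341.46°, 0.09°, 1.21°, 1.29°, 1.03°, 4.23°, 1.73°.
Largest gap = 341.46° ⇒ minimal covering band is its complement: 360° − 341.46° = 18.54°.
Band runs from +171.99° eastward to -169.47°, crossing the antimeridian.

18.54°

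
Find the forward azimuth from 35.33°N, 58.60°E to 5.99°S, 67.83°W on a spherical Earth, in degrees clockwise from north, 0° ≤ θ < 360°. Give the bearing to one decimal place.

Δλ = -67.83 − 58.60 = -126.43°.
θ = atan2( sin Δλ · cos φ₂ , cos φ₁ · sin φ₂ − sin φ₁ · cos φ₂ · cos Δλ )
  = atan2(-0.80019, 0.25640) = -72.233° → normalised to [0°, 360°): 287.767°.

287.8°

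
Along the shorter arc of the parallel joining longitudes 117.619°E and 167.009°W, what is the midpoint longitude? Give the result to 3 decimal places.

Signed shortest Δλ from +117.619° to -167.009° is +75.372°.
Midpoint longitude = +117.619° + (+75.372°)/2 = +117.619° + 37.686° = +155.305°.
(The naïve average (+117.619 + -167.009)/2 = -24.695° is on the wrong side of the globe.)

155.305°E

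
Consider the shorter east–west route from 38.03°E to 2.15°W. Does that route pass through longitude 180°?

Signed shortest Δλ = ((-2.15 − 38.03 + 180) mod 360) − 180 = -40.18°.
Going west by 40.18° from +38.03° reaches -2.15° without touching 180°.

No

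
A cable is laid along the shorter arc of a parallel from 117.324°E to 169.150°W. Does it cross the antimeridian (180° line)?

Naïve |-169.150 − 117.324| = 286.474° > 180°, so the shorter arc goes the other way round — across 180°.
Signed shortest Δλ = ((-169.150 − 117.324 + 180) mod 360) − 180 = 73.526°.
Going east by 73.526° from +117.324° passes through 180° before reaching -169.150°.

Yes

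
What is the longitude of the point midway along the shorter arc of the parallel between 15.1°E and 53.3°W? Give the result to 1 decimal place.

19.1°W

Signed shortest Δλ from +15.1° to -53.3° is -68.4°.
Midpoint longitude = +15.1° + (-68.4°)/2 = +15.1° − 34.2° = -19.1°.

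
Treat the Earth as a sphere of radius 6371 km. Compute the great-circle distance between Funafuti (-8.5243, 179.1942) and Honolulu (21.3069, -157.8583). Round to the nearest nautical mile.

2245 nmi

Δλ = -157.8583 − 179.1942 = -337.0525°; wrapped into (−180°, 180°]: 22.9475°.
Δφ = 21.3069 − -8.5243 = 29.8312°.
a = sin²(Δφ/2) + cos φ₁ · cos φ₂ · sin²(Δλ/2) = 0.102710.
c = 2·atan2(√a, √(1−a)) = 0.65248 rad → d = 6371·c ≈ 4156.95 km ≈ 2244.57 nmi.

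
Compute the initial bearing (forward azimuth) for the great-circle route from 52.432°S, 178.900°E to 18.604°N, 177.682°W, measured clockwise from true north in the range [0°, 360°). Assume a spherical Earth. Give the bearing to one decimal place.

Δλ = -177.682 − 178.900 = -356.582°; wrapped into (−180°, 180°]: 3.418°.
θ = atan2( sin Δλ · cos φ₂ , cos φ₁ · sin φ₂ − sin φ₁ · cos φ₂ · cos Δλ )
  = atan2(0.05650, 0.94439) = 3.424° → normalised to [0°, 360°): 3.424°.

3.4°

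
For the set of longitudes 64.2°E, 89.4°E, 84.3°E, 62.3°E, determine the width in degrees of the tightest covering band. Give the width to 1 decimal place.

Sort the longitudes: +62.3°, +64.2°, +84.3°, +89.4°.
Eastward gaps between consecutive values (wrapping around): 1.9°, 20.1°, 5.1°, 332.9°.
Largest gap = 332.9° ⇒ minimal covering band is its complement: 360° − 332.9° = 27.1°.
Band runs from +62.3° eastward to +89.4°.

27.1°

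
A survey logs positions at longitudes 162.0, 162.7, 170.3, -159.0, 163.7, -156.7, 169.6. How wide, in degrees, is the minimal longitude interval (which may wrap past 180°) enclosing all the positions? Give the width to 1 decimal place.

Sort the longitudes: -159.0°, -156.7°, +162.0°, +162.7°, +163.7°, +169.6°, +170.3°.
Eastward gaps between consecutive values (wrapping around): 2.3°, 318.7°, 0.7°, 1.0°, 5.9°, 0.7°, 30.7°.
Largest gap = 318.7° ⇒ minimal covering band is its complement: 360° − 318.7° = 41.3°.
Band runs from +162.0° eastward to -156.7°, crossing the antimeridian.

41.3°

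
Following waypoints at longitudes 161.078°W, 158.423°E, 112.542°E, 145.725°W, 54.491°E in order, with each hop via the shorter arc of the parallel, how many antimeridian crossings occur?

Leg 1: -161.078° → +158.423°, shortest Δλ = -40.499° (west) — crosses 180°.
Leg 2: +158.423° → +112.542°, shortest Δλ = -45.881° (west) — does not cross 180°.
Leg 3: +112.542° → -145.725°, shortest Δλ = 101.733° (east) — crosses 180°.
Leg 4: -145.725° → +54.491°, shortest Δλ = -159.784° (west) — crosses 180°.
Total crossings: 3.

3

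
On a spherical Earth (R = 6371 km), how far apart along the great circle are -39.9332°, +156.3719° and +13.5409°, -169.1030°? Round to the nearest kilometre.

6934 km

Δλ = -169.1030 − 156.3719 = -325.4749°; wrapped into (−180°, 180°]: 34.5251°.
Δφ = 13.5409 − -39.9332 = 53.4741°.
a = sin²(Δφ/2) + cos φ₁ · cos φ₂ · sin²(Δλ/2) = 0.268055.
c = 2·atan2(√a, √(1−a)) = 1.08841 rad → d = 6371·c ≈ 6934.29 km.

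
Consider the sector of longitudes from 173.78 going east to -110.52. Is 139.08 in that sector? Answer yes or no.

No

Band width going east from +173.78° to -110.52°: ((-110.52 − 173.78) mod 360) = 75.70°.
Offset of +139.08° east of the west edge: ((139.08 − 173.78) mod 360) = 325.30°.
325.30° > 75.70° ⇒ outside.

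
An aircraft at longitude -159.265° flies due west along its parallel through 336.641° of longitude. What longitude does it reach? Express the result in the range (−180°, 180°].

Start at -159.265°; shift −336.641° → -495.906°.
-495.906° lies outside (−180°, 180°]; add 360° → -135.906°.

-135.906°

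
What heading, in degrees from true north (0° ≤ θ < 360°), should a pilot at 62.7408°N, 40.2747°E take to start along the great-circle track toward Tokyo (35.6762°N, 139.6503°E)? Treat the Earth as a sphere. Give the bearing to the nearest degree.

64°

Δλ = 139.6503 − 40.2747 = 99.3756°.
θ = atan2( sin Δλ · cos φ₂ , cos φ₁ · sin φ₂ − sin φ₁ · cos φ₂ · cos Δλ )
  = atan2(0.80147, 0.38475) = 64.356° → normalised to [0°, 360°): 64.356°.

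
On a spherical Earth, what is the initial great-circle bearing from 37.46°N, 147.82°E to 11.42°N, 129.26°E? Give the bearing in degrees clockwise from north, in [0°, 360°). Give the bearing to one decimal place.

Δλ = 129.26 − 147.82 = -18.56°.
θ = atan2( sin Δλ · cos φ₂ , cos φ₁ · sin φ₂ − sin φ₁ · cos φ₂ · cos Δλ )
  = atan2(-0.31200, -0.40799) = -142.594° → normalised to [0°, 360°): 217.406°.

217.4°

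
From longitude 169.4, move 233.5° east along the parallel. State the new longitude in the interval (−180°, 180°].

+42.9°

Start at +169.4°; shift +233.5° → +402.9°.
+402.9° lies outside (−180°, 180°]; subtract 360° → +42.9°.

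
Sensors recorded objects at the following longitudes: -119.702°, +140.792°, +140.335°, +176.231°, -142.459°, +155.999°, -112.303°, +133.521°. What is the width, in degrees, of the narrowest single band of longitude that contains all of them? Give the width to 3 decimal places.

Sort the longitudes: -142.459°, -119.702°, -112.303°, +133.521°, +140.335°, +140.792°, +155.999°, +176.231°.
Eastward gaps between consecutive values (wrapping around): 22.757°, 7.399°, 245.824°, 6.814°, 0.457°, 15.207°, 20.232°, 41.310°.
Largest gap = 245.824° ⇒ minimal covering band is its complement: 360° − 245.824° = 114.176°.
Band runs from +133.521° eastward to -112.303°, crossing the antimeridian.

114.176°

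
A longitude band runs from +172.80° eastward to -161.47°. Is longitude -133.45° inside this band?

No

Band width going east from +172.80° to -161.47°: ((-161.47 − 172.80) mod 360) = 25.73°.
Offset of -133.45° east of the west edge: ((-133.45 − 172.80) mod 360) = 53.75°.
53.75° > 25.73° ⇒ outside.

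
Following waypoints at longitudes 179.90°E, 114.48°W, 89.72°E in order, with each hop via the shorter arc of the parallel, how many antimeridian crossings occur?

2

Leg 1: +179.90° → -114.48°, shortest Δλ = 65.62° (east) — crosses 180°.
Leg 2: -114.48° → +89.72°, shortest Δλ = -155.8° (west) — crosses 180°.
Total crossings: 2.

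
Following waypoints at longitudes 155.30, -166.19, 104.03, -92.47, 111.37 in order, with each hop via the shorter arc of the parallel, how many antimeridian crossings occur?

Leg 1: +155.30° → -166.19°, shortest Δλ = 38.51° (east) — crosses 180°.
Leg 2: -166.19° → +104.03°, shortest Δλ = -89.78° (west) — crosses 180°.
Leg 3: +104.03° → -92.47°, shortest Δλ = 163.5° (east) — crosses 180°.
Leg 4: -92.47° → +111.37°, shortest Δλ = -156.16° (west) — crosses 180°.
Total crossings: 4.

4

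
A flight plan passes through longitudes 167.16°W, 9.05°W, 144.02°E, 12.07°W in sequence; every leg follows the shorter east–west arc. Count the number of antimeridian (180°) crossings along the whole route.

0

Leg 1: -167.16° → -9.05°, shortest Δλ = 158.11° (east) — does not cross 180°.
Leg 2: -9.05° → +144.02°, shortest Δλ = 153.07° (east) — does not cross 180°.
Leg 3: +144.02° → -12.07°, shortest Δλ = -156.09° (west) — does not cross 180°.
Total crossings: 0.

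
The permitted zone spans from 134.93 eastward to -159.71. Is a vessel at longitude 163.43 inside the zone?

Band width going east from +134.93° to -159.71°: ((-159.71 − 134.93) mod 360) = 65.36°.
Offset of +163.43° east of the west edge: ((163.43 − 134.93) mod 360) = 28.50°.
28.50° ≤ 65.36° ⇒ inside.

Yes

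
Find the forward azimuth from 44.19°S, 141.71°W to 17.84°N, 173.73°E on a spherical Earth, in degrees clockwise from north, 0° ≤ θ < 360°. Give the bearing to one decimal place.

316.0°

Δλ = 173.73 − -141.71 = 315.44°; wrapped into (−180°, 180°]: -44.56°.
θ = atan2( sin Δλ · cos φ₂ , cos φ₁ · sin φ₂ − sin φ₁ · cos φ₂ · cos Δλ )
  = atan2(-0.66792, 0.69244) = -43.967° → normalised to [0°, 360°): 316.033°.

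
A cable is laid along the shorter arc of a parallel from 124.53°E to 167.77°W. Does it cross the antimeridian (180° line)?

Naïve |-167.77 − 124.53| = 292.3° > 180°, so the shorter arc goes the other way round — across 180°.
Signed shortest Δλ = ((-167.77 − 124.53 + 180) mod 360) − 180 = 67.7°.
Going east by 67.7° from +124.53° passes through 180° before reaching -167.77°.

Yes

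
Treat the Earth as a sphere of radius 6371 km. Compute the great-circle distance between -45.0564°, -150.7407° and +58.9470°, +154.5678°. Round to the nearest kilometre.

Δλ = 154.5678 − -150.7407 = 305.3085°; wrapped into (−180°, 180°]: -54.6915°.
Δφ = 58.9470 − -45.0564 = 104.0034°.
a = sin²(Δφ/2) + cos φ₁ · cos φ₂ · sin²(Δλ/2) = 0.697880.
c = 2·atan2(√a, √(1−a)) = 1.97769 rad → d = 6371·c ≈ 12599.87 km.

12600 km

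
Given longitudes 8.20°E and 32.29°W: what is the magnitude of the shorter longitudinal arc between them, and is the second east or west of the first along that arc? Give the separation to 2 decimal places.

Raw difference: -32.29 − 8.20 = -40.49°.
Normalise into (−180°, 180°]: -40.49° stays -40.49°.
Negative ⇒ the second point lies to the west; separation 40.49°.

40.49° west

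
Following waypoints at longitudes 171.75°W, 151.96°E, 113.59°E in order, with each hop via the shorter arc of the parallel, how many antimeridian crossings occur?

Leg 1: -171.75° → +151.96°, shortest Δλ = -36.29° (west) — crosses 180°.
Leg 2: +151.96° → +113.59°, shortest Δλ = -38.37° (west) — does not cross 180°.
Total crossings: 1.

1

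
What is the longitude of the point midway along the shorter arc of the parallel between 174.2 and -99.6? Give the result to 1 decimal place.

Signed shortest Δλ from +174.2° to -99.6° is +86.2°.
Midpoint longitude = +174.2° + (+86.2°)/2 = +174.2° + 43.1° = +217.3°.
Normalise into (−180°, 180°]: -142.7°.
(The naïve average (+174.2 + -99.6)/2 = 37.3° is on the wrong side of the globe.)

-142.7°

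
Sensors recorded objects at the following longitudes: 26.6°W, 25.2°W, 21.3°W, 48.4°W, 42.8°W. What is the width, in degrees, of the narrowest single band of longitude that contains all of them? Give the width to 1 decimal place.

Sort the longitudes: -48.4°, -42.8°, -26.6°, -25.2°, -21.3°.
Eastward gaps between consecutive values (wrapping around): 5.6°, 16.2°, 1.4°, 3.9°, 332.9°.
Largest gap = 332.9° ⇒ minimal covering band is its complement: 360° − 332.9° = 27.1°.
Band runs from -48.4° eastward to -21.3°.

27.1°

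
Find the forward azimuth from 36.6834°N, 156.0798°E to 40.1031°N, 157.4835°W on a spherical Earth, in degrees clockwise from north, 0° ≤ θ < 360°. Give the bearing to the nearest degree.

Δλ = -157.4835 − 156.0798 = -313.5633°; wrapped into (−180°, 180°]: 46.4367°.
θ = atan2( sin Δλ · cos φ₂ , cos φ₁ · sin φ₂ − sin φ₁ · cos φ₂ · cos Δλ )
  = atan2(0.55425, 0.20169) = 70.004° → normalised to [0°, 360°): 70.004°.

70°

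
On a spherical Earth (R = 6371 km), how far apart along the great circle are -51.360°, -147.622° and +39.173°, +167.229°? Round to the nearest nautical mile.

Δλ = 167.229 − -147.622 = 314.851°; wrapped into (−180°, 180°]: -45.149°.
Δφ = 39.173 − -51.360 = 90.533°.
a = sin²(Δφ/2) + cos φ₁ · cos φ₂ · sin²(Δλ/2) = 0.575989.
c = 2·atan2(√a, √(1−a)) = 1.72337 rad → d = 6371·c ≈ 10979.56 km ≈ 5928.49 nmi.

5928 nmi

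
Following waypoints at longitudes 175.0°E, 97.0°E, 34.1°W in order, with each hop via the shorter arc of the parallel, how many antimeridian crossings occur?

0

Leg 1: +175.0° → +97.0°, shortest Δλ = -78.0° (west) — does not cross 180°.
Leg 2: +97.0° → -34.1°, shortest Δλ = -131.1° (west) — does not cross 180°.
Total crossings: 0.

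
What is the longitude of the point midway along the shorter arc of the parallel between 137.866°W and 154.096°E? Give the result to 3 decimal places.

Signed shortest Δλ from -137.866° to +154.096° is -68.038°.
Midpoint longitude = -137.866° + (-68.038°)/2 = -137.866° − 34.019° = -171.885°.
(The naïve average (-137.866 + +154.096)/2 = 8.115° is on the wrong side of the globe.)

171.885°W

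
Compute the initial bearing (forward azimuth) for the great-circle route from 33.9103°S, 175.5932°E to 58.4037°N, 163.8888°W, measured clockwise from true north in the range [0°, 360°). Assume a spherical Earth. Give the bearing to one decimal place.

10.6°

Δλ = -163.8888 − 175.5932 = -339.4820°; wrapped into (−180°, 180°]: 20.5180°.
θ = atan2( sin Δλ · cos φ₂ , cos φ₁ · sin φ₂ − sin φ₁ · cos φ₂ · cos Δλ )
  = atan2(0.18364, 0.98064) = 10.607° → normalised to [0°, 360°): 10.607°.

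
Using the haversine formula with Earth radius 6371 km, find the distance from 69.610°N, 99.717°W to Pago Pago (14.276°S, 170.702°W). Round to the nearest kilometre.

Δλ = -170.702 − -99.717 = -70.985°.
Δφ = -14.276 − 69.610 = -83.886°.
a = sin²(Δφ/2) + cos φ₁ · cos φ₂ · sin²(Δλ/2) = 0.560565.
c = 2·atan2(√a, √(1−a)) = 1.69223 rad → d = 6371·c ≈ 10781.17 km.

10781 km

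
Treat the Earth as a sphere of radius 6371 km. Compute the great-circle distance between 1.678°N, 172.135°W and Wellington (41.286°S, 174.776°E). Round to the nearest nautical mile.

Δλ = 174.776 − -172.135 = 346.911°; wrapped into (−180°, 180°]: -13.089°.
Δφ = -41.286 − 1.678 = -42.964°.
a = sin²(Δφ/2) + cos φ₁ · cos φ₂ · sin²(Δλ/2) = 0.143866.
c = 2·atan2(√a, √(1−a)) = 0.77807 rad → d = 6371·c ≈ 4957.10 km ≈ 2676.62 nmi.

2677 nmi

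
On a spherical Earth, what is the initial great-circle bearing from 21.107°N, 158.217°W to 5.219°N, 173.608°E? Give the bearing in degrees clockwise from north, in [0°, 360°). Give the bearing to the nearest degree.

244°

Δλ = 173.608 − -158.217 = 331.825°; wrapped into (−180°, 180°]: -28.175°.
θ = atan2( sin Δλ · cos φ₂ , cos φ₁ · sin φ₂ − sin φ₁ · cos φ₂ · cos Δλ )
  = atan2(-0.47021, -0.23126) = -116.190° → normalised to [0°, 360°): 243.810°.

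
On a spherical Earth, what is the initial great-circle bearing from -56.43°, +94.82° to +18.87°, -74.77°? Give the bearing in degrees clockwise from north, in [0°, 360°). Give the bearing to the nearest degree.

Δλ = -74.77 − 94.82 = -169.59°.
θ = atan2( sin Δλ · cos φ₂ , cos φ₁ · sin φ₂ − sin φ₁ · cos φ₂ · cos Δλ )
  = atan2(-0.17098, -0.59661) = -164.009° → normalised to [0°, 360°): 195.991°.

196°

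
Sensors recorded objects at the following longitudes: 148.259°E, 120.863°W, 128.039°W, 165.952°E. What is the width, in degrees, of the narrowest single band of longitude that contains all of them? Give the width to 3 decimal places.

90.878°

Sort the longitudes: -128.039°, -120.863°, +148.259°, +165.952°.
Eastward gaps between consecutive values (wrapping around): 7.176°, 269.122°, 17.693°, 66.009°.
Largest gap = 269.122° ⇒ minimal covering band is its complement: 360° − 269.122° = 90.878°.
Band runs from +148.259° eastward to -120.863°, crossing the antimeridian.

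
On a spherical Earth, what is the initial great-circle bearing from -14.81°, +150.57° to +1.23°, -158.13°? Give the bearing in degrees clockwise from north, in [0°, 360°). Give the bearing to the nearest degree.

Δλ = -158.13 − 150.57 = -308.70°; wrapped into (−180°, 180°]: 51.30°.
θ = atan2( sin Δλ · cos φ₂ , cos φ₁ · sin φ₂ − sin φ₁ · cos φ₂ · cos Δλ )
  = atan2(0.78025, 0.18054) = 76.972° → normalised to [0°, 360°): 76.972°.

77°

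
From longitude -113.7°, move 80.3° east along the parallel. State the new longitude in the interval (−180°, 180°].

Start at -113.7°; shift +80.3° → -33.4°.
-33.4° already lies in (−180°, 180°].

-33.4°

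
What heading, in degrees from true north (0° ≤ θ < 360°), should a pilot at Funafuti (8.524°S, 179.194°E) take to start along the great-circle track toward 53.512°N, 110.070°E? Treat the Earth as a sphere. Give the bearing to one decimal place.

326.1°

Δλ = 110.070 − 179.194 = -69.124°.
θ = atan2( sin Δλ · cos φ₂ , cos φ₁ · sin φ₂ − sin φ₁ · cos φ₂ · cos Δλ )
  = atan2(-0.55562, 0.82651) = -33.911° → normalised to [0°, 360°): 326.089°.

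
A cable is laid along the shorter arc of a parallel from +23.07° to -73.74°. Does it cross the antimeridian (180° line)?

Signed shortest Δλ = ((-73.74 − 23.07 + 180) mod 360) − 180 = -96.81°.
Going west by 96.81° from +23.07° reaches -73.74° without touching 180°.

No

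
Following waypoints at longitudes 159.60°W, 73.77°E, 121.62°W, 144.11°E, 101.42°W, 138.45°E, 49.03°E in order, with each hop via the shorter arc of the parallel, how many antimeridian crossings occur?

5

Leg 1: -159.60° → +73.77°, shortest Δλ = -126.63° (west) — crosses 180°.
Leg 2: +73.77° → -121.62°, shortest Δλ = 164.61° (east) — crosses 180°.
Leg 3: -121.62° → +144.11°, shortest Δλ = -94.27° (west) — crosses 180°.
Leg 4: +144.11° → -101.42°, shortest Δλ = 114.47° (east) — crosses 180°.
Leg 5: -101.42° → +138.45°, shortest Δλ = -120.13° (west) — crosses 180°.
Leg 6: +138.45° → +49.03°, shortest Δλ = -89.42° (west) — does not cross 180°.
Total crossings: 5.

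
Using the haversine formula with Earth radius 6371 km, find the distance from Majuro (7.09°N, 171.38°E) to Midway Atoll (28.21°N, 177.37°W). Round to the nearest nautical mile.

1420 nmi

Δλ = -177.37 − 171.38 = -348.75°; wrapped into (−180°, 180°]: 11.25°.
Δφ = 28.21 − 7.09 = 21.12°.
a = sin²(Δφ/2) + cos φ₁ · cos φ₂ · sin²(Δλ/2) = 0.041988.
c = 2·atan2(√a, √(1−a)) = 0.41274 rad → d = 6371·c ≈ 2629.57 km ≈ 1419.86 nmi.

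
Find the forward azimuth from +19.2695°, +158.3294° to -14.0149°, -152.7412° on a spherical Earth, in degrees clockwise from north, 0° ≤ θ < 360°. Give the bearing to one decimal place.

121.0°

Δλ = -152.7412 − 158.3294 = -311.0706°; wrapped into (−180°, 180°]: 48.9294°.
θ = atan2( sin Δλ · cos φ₂ , cos φ₁ · sin φ₂ − sin φ₁ · cos φ₂ · cos Δλ )
  = atan2(0.73146, -0.43897) = 120.969° → normalised to [0°, 360°): 120.969°.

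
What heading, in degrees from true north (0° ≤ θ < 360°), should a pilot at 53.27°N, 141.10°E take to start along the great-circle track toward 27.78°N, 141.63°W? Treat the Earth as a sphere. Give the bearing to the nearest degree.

82°

Δλ = -141.63 − 141.10 = -282.73°; wrapped into (−180°, 180°]: 77.27°.
θ = atan2( sin Δλ · cos φ₂ , cos φ₁ · sin φ₂ − sin φ₁ · cos φ₂ · cos Δλ )
  = atan2(0.86300, 0.12248) = 81.922° → normalised to [0°, 360°): 81.922°.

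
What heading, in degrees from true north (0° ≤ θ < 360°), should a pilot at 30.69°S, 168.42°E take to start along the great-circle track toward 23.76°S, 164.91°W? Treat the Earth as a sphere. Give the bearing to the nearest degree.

Δλ = -164.91 − 168.42 = -333.33°; wrapped into (−180°, 180°]: 26.67°.
θ = atan2( sin Δλ · cos φ₂ , cos φ₁ · sin φ₂ − sin φ₁ · cos φ₂ · cos Δλ )
  = atan2(0.41081, 0.07096) = 80.200° → normalised to [0°, 360°): 80.200°.

80°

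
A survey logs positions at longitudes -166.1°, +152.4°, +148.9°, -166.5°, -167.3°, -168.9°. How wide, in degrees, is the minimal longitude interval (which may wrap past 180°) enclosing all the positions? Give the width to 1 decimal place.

45.0°

Sort the longitudes: -168.9°, -167.3°, -166.5°, -166.1°, +148.9°, +152.4°.
Eastward gaps between consecutive values (wrapping around): 1.6°, 0.8°, 0.4°, 315.0°, 3.5°, 38.7°.
Largest gap = 315.0° ⇒ minimal covering band is its complement: 360° − 315.0° = 45.0°.
Band runs from +148.9° eastward to -166.1°, crossing the antimeridian.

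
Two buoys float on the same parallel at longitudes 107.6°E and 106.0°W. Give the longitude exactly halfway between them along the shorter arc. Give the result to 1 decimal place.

Signed shortest Δλ from +107.6° to -106.0° is +146.4°.
Midpoint longitude = +107.6° + (+146.4°)/2 = +107.6° + 73.2° = +180.8°.
Normalise into (−180°, 180°]: -179.2°.
(The naïve average (+107.6 + -106.0)/2 = 0.8° is on the wrong side of the globe.)

179.2°W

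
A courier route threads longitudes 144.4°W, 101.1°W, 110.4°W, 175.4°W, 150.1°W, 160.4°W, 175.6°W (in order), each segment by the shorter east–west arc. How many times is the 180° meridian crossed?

Leg 1: -144.4° → -101.1°, shortest Δλ = 43.3° (east) — does not cross 180°.
Leg 2: -101.1° → -110.4°, shortest Δλ = -9.3° (west) — does not cross 180°.
Leg 3: -110.4° → -175.4°, shortest Δλ = -65.0° (west) — does not cross 180°.
Leg 4: -175.4° → -150.1°, shortest Δλ = 25.3° (east) — does not cross 180°.
Leg 5: -150.1° → -160.4°, shortest Δλ = -10.3° (west) — does not cross 180°.
Leg 6: -160.4° → -175.6°, shortest Δλ = -15.2° (west) — does not cross 180°.
Total crossings: 0.

0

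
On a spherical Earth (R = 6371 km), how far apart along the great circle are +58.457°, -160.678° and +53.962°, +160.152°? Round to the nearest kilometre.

Δλ = 160.152 − -160.678 = 320.830°; wrapped into (−180°, 180°]: -39.170°.
Δφ = 53.962 − 58.457 = -4.495°.
a = sin²(Δφ/2) + cos φ₁ · cos φ₂ · sin²(Δλ/2) = 0.036120.
c = 2·atan2(√a, √(1−a)) = 0.38243 rad → d = 6371·c ≈ 2436.47 km.

2436 km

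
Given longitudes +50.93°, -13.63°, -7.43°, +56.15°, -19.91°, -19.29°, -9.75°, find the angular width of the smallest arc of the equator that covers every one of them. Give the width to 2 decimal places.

Sort the longitudes: -19.91°, -19.29°, -13.63°, -9.75°, -7.43°, +50.93°, +56.15°.
Eastward gaps between consecutive values (wrapping around): 0.62°, 5.66°, 3.88°, 2.32°, 58.36°, 5.22°, 283.94°.
Largest gap = 283.94° ⇒ minimal covering band is its complement: 360° − 283.94° = 76.06°.
Band runs from -19.91° eastward to +56.15°.

76.06°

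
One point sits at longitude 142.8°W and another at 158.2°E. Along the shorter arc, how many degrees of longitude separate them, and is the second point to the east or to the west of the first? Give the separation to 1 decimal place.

59.0° west

Raw difference: 158.2 − -142.8 = 301.0°.
Normalise into (−180°, 180°]: 301.0° − 360° = -59.0°.
Negative ⇒ the second point lies to the west; separation 59.0°.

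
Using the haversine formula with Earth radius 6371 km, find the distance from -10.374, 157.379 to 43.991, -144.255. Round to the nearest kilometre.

8423 km

Δλ = -144.255 − 157.379 = -301.634°; wrapped into (−180°, 180°]: 58.366°.
Δφ = 43.991 − -10.374 = 54.365°.
a = sin²(Δφ/2) + cos φ₁ · cos φ₂ · sin²(Δλ/2) = 0.376946.
c = 2·atan2(√a, √(1−a)) = 1.32213 rad → d = 6371·c ≈ 8423.32 km.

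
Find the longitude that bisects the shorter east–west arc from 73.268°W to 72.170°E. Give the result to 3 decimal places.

Signed shortest Δλ from -73.268° to +72.170° is +145.438°.
Midpoint longitude = -73.268° + (+145.438°)/2 = -73.268° + 72.719° = -0.549°.

0.549°W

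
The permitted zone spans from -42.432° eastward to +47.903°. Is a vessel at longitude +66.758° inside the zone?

No

Band width going east from -42.432° to +47.903°: ((47.903 − -42.432) mod 360) = 90.335°.
Offset of +66.758° east of the west edge: ((66.758 − -42.432) mod 360) = 109.190°.
109.190° > 90.335° ⇒ outside.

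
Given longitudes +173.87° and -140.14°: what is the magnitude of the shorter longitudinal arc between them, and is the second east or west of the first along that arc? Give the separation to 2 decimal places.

45.99° east

Raw difference: -140.14 − 173.87 = -314.01°.
Normalise into (−180°, 180°]: -314.01° + 360° = 45.99°.
Positive ⇒ the second point lies to the east; separation 45.99°.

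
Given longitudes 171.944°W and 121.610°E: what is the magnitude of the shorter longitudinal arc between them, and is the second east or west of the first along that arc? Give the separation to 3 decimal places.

66.446° west

Raw difference: 121.610 − -171.944 = 293.554°.
Normalise into (−180°, 180°]: 293.554° − 360° = -66.446°.
Negative ⇒ the second point lies to the west; separation 66.446°.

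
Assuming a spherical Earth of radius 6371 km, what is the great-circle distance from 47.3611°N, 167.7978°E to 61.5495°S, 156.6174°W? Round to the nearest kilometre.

Δλ = -156.6174 − 167.7978 = -324.4152°; wrapped into (−180°, 180°]: 35.5848°.
Δφ = -61.5495 − 47.3611 = -108.9106°.
a = sin²(Δφ/2) + cos φ₁ · cos φ₂ · sin²(Δλ/2) = 0.692178.
c = 2·atan2(√a, √(1−a)) = 1.96531 rad → d = 6371·c ≈ 12520.96 km.

12521 km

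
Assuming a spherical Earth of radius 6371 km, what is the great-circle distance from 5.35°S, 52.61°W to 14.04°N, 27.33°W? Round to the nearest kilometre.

3525 km

Δλ = -27.33 − -52.61 = 25.28°.
Δφ = 14.04 − -5.35 = 19.39°.
a = sin²(Δφ/2) + cos φ₁ · cos φ₂ · sin²(Δλ/2) = 0.074611.
c = 2·atan2(√a, √(1−a)) = 0.55333 rad → d = 6371·c ≈ 3525.28 km.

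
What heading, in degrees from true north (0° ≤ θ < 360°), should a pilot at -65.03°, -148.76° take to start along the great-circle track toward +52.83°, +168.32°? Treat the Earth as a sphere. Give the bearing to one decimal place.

Δλ = 168.32 − -148.76 = 317.08°; wrapped into (−180°, 180°]: -42.92°.
θ = atan2( sin Δλ · cos φ₂ , cos φ₁ · sin φ₂ − sin φ₁ · cos φ₂ · cos Δλ )
  = atan2(-0.41143, 0.73747) = -29.157° → normalised to [0°, 360°): 330.843°.

330.8°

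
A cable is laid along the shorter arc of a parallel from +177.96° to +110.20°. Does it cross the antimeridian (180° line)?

No

Signed shortest Δλ = ((110.20 − 177.96 + 180) mod 360) − 180 = -67.76°.
Going west by 67.76° from +177.96° reaches +110.20° without touching 180°.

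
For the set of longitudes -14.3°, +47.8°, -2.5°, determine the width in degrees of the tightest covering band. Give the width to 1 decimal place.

Sort the longitudes: -14.3°, -2.5°, +47.8°.
Eastward gaps between consecutive values (wrapping around): 11.8°, 50.3°, 297.9°.
Largest gap = 297.9° ⇒ minimal covering band is its complement: 360° − 297.9° = 62.1°.
Band runs from -14.3° eastward to +47.8°.

62.1°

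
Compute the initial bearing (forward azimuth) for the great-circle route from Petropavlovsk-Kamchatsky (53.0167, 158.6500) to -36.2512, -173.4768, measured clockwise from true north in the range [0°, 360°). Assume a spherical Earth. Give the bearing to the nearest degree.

Δλ = -173.4768 − 158.6500 = -332.1268°; wrapped into (−180°, 180°]: 27.8732°.
θ = atan2( sin Δλ · cos φ₂ , cos φ₁ · sin φ₂ − sin φ₁ · cos φ₂ · cos Δλ )
  = atan2(0.37702, -0.92518) = 157.829° → normalised to [0°, 360°): 157.829°.

158°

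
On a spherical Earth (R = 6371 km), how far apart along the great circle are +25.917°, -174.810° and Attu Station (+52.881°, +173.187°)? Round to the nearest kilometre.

3161 km

Δλ = 173.187 − -174.810 = 347.997°; wrapped into (−180°, 180°]: -12.003°.
Δφ = 52.881 − 25.917 = 26.964°.
a = sin²(Δφ/2) + cos φ₁ · cos φ₂ · sin²(Δλ/2) = 0.060288.
c = 2·atan2(√a, √(1−a)) = 0.49614 rad → d = 6371·c ≈ 3160.93 km.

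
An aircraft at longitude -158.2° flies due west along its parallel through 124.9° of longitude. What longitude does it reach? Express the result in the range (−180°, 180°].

+76.9°

Start at -158.2°; shift −124.9° → -283.1°.
-283.1° lies outside (−180°, 180°]; add 360° → +76.9°.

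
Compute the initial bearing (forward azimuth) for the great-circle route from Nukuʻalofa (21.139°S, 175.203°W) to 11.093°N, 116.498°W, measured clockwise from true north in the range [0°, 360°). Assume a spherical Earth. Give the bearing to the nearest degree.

Δλ = -116.498 − -175.203 = 58.705°.
θ = atan2( sin Δλ · cos φ₂ , cos φ₁ · sin φ₂ − sin φ₁ · cos φ₂ · cos Δλ )
  = atan2(0.83854, 0.36328) = 66.576° → normalised to [0°, 360°): 66.576°.

67°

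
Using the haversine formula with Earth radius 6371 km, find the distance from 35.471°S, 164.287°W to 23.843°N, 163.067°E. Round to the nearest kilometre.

7437 km

Δλ = 163.067 − -164.287 = 327.354°; wrapped into (−180°, 180°]: -32.646°.
Δφ = 23.843 − -35.471 = 59.314°.
a = sin²(Δφ/2) + cos φ₁ · cos φ₂ · sin²(Δλ/2) = 0.303674.
c = 2·atan2(√a, √(1−a)) = 1.16728 rad → d = 6371·c ≈ 7436.76 km.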